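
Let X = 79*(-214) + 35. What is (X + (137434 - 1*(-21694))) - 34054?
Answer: 108203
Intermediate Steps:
X = -16871 (X = -16906 + 35 = -16871)
(X + (137434 - 1*(-21694))) - 34054 = (-16871 + (137434 - 1*(-21694))) - 34054 = (-16871 + (137434 + 21694)) - 34054 = (-16871 + 159128) - 34054 = 142257 - 34054 = 108203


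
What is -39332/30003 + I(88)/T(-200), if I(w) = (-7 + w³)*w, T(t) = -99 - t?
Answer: 1799243534228/3030303 ≈ 5.9375e+5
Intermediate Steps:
I(w) = w*(-7 + w³)
-39332/30003 + I(88)/T(-200) = -39332/30003 + (88*(-7 + 88³))/(-99 - 1*(-200)) = -39332*1/30003 + (88*(-7 + 681472))/(-99 + 200) = -39332/30003 + (88*681465)/101 = -39332/30003 + 59968920*(1/101) = -39332/30003 + 59968920/101 = 1799243534228/3030303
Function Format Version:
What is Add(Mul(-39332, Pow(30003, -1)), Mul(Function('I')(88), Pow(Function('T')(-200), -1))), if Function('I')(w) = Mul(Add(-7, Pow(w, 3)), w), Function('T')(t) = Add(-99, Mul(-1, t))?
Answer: Rational(1799243534228, 3030303) ≈ 5.9375e+5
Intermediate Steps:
Function('I')(w) = Mul(w, Add(-7, Pow(w, 3)))
Add(Mul(-39332, Pow(30003, -1)), Mul(Function('I')(88), Pow(Function('T')(-200), -1))) = Add(Mul(-39332, Pow(30003, -1)), Mul(Mul(88, Add(-7, Pow(88, 3))), Pow(Add(-99, Mul(-1, -200)), -1))) = Add(Mul(-39332, Rational(1, 30003)), Mul(Mul(88, Add(-7, 681472)), Pow(Add(-99, 200), -1))) = Add(Rational(-39332, 30003), Mul(Mul(88, 681465), Pow(101, -1))) = Add(Rational(-39332, 30003), Mul(59968920, Rational(1, 101))) = Add(Rational(-39332, 30003), Rational(59968920, 101)) = Rational(1799243534228, 3030303)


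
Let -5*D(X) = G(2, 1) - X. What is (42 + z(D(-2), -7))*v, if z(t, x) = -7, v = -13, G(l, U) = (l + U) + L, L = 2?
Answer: -455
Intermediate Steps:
G(l, U) = 2 + U + l (G(l, U) = (l + U) + 2 = (U + l) + 2 = 2 + U + l)
D(X) = -1 + X/5 (D(X) = -((2 + 1 + 2) - X)/5 = -(5 - X)/5 = -1 + X/5)
(42 + z(D(-2), -7))*v = (42 - 7)*(-13) = 35*(-13) = -455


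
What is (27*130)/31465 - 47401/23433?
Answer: -2634061/1378167 ≈ -1.9113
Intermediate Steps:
(27*130)/31465 - 47401/23433 = 3510*(1/31465) - 47401*1/23433 = 702/6293 - 443/219 = -2634061/1378167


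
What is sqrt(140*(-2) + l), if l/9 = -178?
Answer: I*sqrt(1882) ≈ 43.382*I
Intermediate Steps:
l = -1602 (l = 9*(-178) = -1602)
sqrt(140*(-2) + l) = sqrt(140*(-2) - 1602) = sqrt(-280 - 1602) = sqrt(-1882) = I*sqrt(1882)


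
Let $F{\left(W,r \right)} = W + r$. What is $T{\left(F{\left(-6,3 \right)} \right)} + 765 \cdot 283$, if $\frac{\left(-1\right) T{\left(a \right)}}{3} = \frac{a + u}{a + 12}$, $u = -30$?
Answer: $216506$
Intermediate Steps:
$T{\left(a \right)} = - \frac{3 \left(-30 + a\right)}{12 + a}$ ($T{\left(a \right)} = - 3 \frac{a - 30}{a + 12} = - 3 \frac{-30 + a}{12 + a} = - \frac{3 \left(-30 + a\right)}{12 + a}$)
$T{\left(F{\left(-6,3 \right)} \right)} + 765 \cdot 283 = \frac{3 \left(30 - \left(-6 + 3\right)\right)}{12 + \left(-6 + 3\right)} + 765 \cdot 283 = \frac{3 \left(30 - -3\right)}{12 - 3} + 216495 = \frac{3 \left(30 + 3\right)}{9} + 216495 = 3 \cdot \frac{1}{9} \cdot 33 + 216495 = 11 + 216495 = 216506$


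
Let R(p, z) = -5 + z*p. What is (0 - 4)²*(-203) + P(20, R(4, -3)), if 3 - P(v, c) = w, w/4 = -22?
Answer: -3157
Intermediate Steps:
R(p, z) = -5 + p*z
w = -88 (w = 4*(-22) = -88)
P(v, c) = 91 (P(v, c) = 3 - 1*(-88) = 3 + 88 = 91)
(0 - 4)²*(-203) + P(20, R(4, -3)) = (0 - 4)²*(-203) + 91 = (-4)²*(-203) + 91 = 16*(-203) + 91 = -3248 + 91 = -3157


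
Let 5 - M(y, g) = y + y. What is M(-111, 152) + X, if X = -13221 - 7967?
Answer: -20961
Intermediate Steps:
M(y, g) = 5 - 2*y (M(y, g) = 5 - (y + y) = 5 - 2*y)
X = -21188
M(-111, 152) + X = (5 - 2*(-111)) - 21188 = (5 + 222) - 21188 = 227 - 21188 = -20961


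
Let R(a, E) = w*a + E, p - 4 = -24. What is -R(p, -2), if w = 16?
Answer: 322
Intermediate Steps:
p = -20 (p = 4 - 24 = -20)
R(a, E) = E + 16*a (R(a, E) = 16*a + E = E + 16*a)
-R(p, -2) = -(-2 + 16*(-20)) = -(-2 - 320) = -1*(-322) = 322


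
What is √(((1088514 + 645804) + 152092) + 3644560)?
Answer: √5530970 ≈ 2351.8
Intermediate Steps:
√(((1088514 + 645804) + 152092) + 3644560) = √((1734318 + 152092) + 3644560) = √(1886410 + 3644560) = √5530970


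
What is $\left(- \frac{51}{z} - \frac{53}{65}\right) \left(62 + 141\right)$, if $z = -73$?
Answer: $- \frac{112462}{4745} \approx -23.701$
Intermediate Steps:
$\left(- \frac{51}{z} - \frac{53}{65}\right) \left(62 + 141\right) = \left(- \frac{51}{-73} - \frac{53}{65}\right) \left(62 + 141\right) = \left(\left(-51\right) \left(- \frac{1}{73}\right) - \frac{53}{65}\right) 203 = \left(\frac{51}{73} - \frac{53}{65}\right) 203 = \left(- \frac{554}{4745}\right) 203 = - \frac{112462}{4745}$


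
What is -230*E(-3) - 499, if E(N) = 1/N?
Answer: -1267/3 ≈ -422.33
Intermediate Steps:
-230*E(-3) - 499 = -230/(-3) - 499 = -230*(-1/3) - 499 = 230/3 - 499 = -1267/3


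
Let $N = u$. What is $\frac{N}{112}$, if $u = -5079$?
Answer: $- \frac{5079}{112} \approx -45.348$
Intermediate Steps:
$N = -5079$
$\frac{N}{112} = - \frac{5079}{112}$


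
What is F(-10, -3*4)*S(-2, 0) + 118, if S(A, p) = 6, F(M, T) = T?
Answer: 46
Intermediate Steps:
F(-10, -3*4)*S(-2, 0) + 118 = -3*4*6 + 118 = -12*6 + 118 = -72 + 118 = 46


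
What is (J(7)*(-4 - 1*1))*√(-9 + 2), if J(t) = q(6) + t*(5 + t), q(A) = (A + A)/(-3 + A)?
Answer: -440*I*√7 ≈ -1164.1*I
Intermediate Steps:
q(A) = 2*A/(-3 + A) (q(A) = (2*A)/(-3 + A) = 2*A/(-3 + A))
J(t) = 4 + t*(5 + t) (J(t) = 2*6/(-3 + 6) + t*(5 + t) = 2*6/3 + t*(5 + t) = 2*6*(⅓) + t*(5 + t) = 4 + t*(5 + t))
(J(7)*(-4 - 1*1))*√(-9 + 2) = ((4 + 7² + 5*7)*(-4 - 1*1))*√(-9 + 2) = ((4 + 49 + 35)*(-4 - 1))*√(-7) = (88*(-5))*(I*√7) = -440*I*√7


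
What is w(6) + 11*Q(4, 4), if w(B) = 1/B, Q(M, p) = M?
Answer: 265/6 ≈ 44.167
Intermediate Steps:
w(6) + 11*Q(4, 4) = 1/6 + 11*4 = ⅙ + 44 = 265/6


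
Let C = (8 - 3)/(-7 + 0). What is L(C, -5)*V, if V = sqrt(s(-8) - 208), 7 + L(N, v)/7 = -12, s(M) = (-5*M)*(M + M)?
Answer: -532*I*sqrt(53) ≈ -3873.0*I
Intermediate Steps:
s(M) = -10*M**2 (s(M) = (-5*M)*(2*M) = -10*M**2)
C = -5/7 (C = 5/(-7) = 5*(-1/7) = -5/7 ≈ -0.71429)
L(N, v) = -133 (L(N, v) = -49 + 7*(-12) = -49 - 84 = -133)
V = 4*I*sqrt(53) (V = sqrt(-10*(-8)**2 - 208) = sqrt(-10*64 - 208) = sqrt(-640 - 208) = sqrt(-848) = 4*I*sqrt(53) ≈ 29.12*I)
L(C, -5)*V = -532*I*sqrt(53)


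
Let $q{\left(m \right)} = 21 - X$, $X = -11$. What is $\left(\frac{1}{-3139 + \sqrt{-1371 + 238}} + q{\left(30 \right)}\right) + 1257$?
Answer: $\frac{12702388067}{9854454} - \frac{i \sqrt{1133}}{9854454} \approx 1289.0 - 3.4157 \cdot 10^{-6} i$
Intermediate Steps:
$q{\left(m \right)} = 32$ ($q{\left(m \right)} = 21 - -11 = 21 + 11 = 32$)
$\left(\frac{1}{-3139 + \sqrt{-1371 + 238}} + q{\left(30 \right)}\right) + 1257 = \left(\frac{1}{-3139 + \sqrt{-1371 + 238}} + 32\right) + 1257 = \left(\frac{1}{-3139 + \sqrt{-1133}} + 32\right) + 1257 = \left(\frac{1}{-3139 + i \sqrt{1133}} + 32\right) + 1257 = \left(32 + \frac{1}{-3139 + i \sqrt{1133}}\right) + 1257 = 1289 + \frac{1}{-3139 + i \sqrt{1133}}$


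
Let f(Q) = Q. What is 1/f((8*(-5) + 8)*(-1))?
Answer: 1/32 ≈ 0.031250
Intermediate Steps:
1/f((8*(-5) + 8)*(-1)) = 1/((8*(-5) + 8)*(-1)) = 1/((-40 + 8)*(-1)) = 1/(-32*(-1)) = 1/32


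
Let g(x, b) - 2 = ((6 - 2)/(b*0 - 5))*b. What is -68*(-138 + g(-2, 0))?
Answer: 9248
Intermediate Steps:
g(x, b) = 2 - 4*b/5 (g(x, b) = 2 + ((6 - 2)/(b*0 - 5))*b = 2 + (4/(0 - 5))*b = 2 + (4/(-5))*b = 2 + (4*(-⅕))*b = 2 - 4*b/5)
-68*(-138 + g(-2, 0)) = -68*(-138 + (2 - ⅘*0)) = -68*(-138 + (2 + 0)) = -68*(-138 + 2) = -68*(-136) = 9248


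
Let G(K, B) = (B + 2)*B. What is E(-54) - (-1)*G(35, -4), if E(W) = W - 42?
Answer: -88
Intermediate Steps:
G(K, B) = B*(2 + B) (G(K, B) = (2 + B)*B = B*(2 + B))
E(W) = -42 + W
E(-54) - (-1)*G(35, -4) = (-42 - 54) - (-1)*(-4*(2 - 4)) = -96 - (-1)*(-4*(-2)) = -96 - (-1)*8 = -96 - 1*(-8) = -96 + 8 = -88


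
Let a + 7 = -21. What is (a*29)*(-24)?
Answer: 19488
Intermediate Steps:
a = -28 (a = -7 - 21 = -28)
(a*29)*(-24) = -28*29*(-24) = -812*(-24) = 19488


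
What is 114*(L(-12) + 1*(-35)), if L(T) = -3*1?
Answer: -4332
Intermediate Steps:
L(T) = -3
114*(L(-12) + 1*(-35)) = 114*(-3 + 1*(-35)) = 114*(-3 - 35) = 114*(-38) = -4332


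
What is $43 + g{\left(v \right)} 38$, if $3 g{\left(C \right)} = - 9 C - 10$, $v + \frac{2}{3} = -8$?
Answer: $\frac{2713}{3} \approx 904.33$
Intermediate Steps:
$v = - \frac{26}{3}$ ($v = - \frac{2}{3} - 8 = - \frac{26}{3} \approx -8.6667$)
$g{\left(C \right)} = - \frac{10}{3} - 3 C$ ($g{\left(C \right)} = \frac{- 9 C - 10}{3} = \frac{-10 - 9 C}{3} = - \frac{10}{3} - 3 C$)
$43 + g{\left(v \right)} 38 = 43 + \left(- \frac{10}{3} - -26\right) 38 = 43 + \left(- \frac{10}{3} + 26\right) 38 = 43 + \frac{68}{3} \cdot 38 = 43 + \frac{2584}{3} = \frac{2713}{3}$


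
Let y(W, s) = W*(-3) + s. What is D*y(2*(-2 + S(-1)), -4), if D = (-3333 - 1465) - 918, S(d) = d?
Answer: -80024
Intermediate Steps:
y(W, s) = s - 3*W (y(W, s) = -3*W + s = s - 3*W)
D = -5716 (D = -4798 - 918 = -5716)
D*y(2*(-2 + S(-1)), -4) = -5716*(-4 - 6*(-2 - 1)) = -5716*(-4 - 6*(-3)) = -5716*(-4 - 3*(-6)) = -5716*(-4 + 18) = -5716*14 = -80024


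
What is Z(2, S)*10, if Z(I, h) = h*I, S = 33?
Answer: 660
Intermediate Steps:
Z(I, h) = I*h
Z(2, S)*10 = (2*33)*10 = 66*10 = 660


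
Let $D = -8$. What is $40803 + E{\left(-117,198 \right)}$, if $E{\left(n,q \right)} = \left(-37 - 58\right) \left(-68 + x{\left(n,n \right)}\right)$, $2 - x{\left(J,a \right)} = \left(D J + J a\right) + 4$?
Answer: $1436828$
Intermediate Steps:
$x{\left(J,a \right)} = -2 + 8 J - J a$ ($x{\left(J,a \right)} = 2 - \left(\left(- 8 J + J a\right) + 4\right) = 2 - \left(4 - 8 J + J a\right) = -2 + 8 J - J a$)
$E{\left(n,q \right)} = 6650 - 760 n + 95 n^{2}$ ($E{\left(n,q \right)} = \left(-37 - 58\right) \left(-68 - \left(2 - 8 n + n n\right)\right) = - 95 \left(-68 - \left(2 + n^{2} - 8 n\right)\right) = - 95 \left(-70 - n^{2} + 8 n\right) = 6650 - 760 n + 95 n^{2}$)
$40803 + E{\left(-117,198 \right)} = 40803 + \left(6650 - -88920 + 95 \left(-117\right)^{2}\right) = 40803 + \left(6650 + 88920 + 95 \cdot 13689\right) = 40803 + \left(6650 + 88920 + 1300455\right) = 40803 + 1396025 = 1436828$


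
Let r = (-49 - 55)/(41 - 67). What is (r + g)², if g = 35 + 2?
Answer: 1681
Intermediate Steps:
r = 4 (r = -104/(-26) = -104*(-1/26) = 4)
g = 37
(r + g)² = (4 + 37)² = 41² = 1681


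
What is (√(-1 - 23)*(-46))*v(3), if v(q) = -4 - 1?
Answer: 460*I*√6 ≈ 1126.8*I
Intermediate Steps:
v(q) = -5
(√(-1 - 23)*(-46))*v(3) = (√(-1 - 23)*(-46))*(-5) = (√(-24)*(-46))*(-5) = ((2*I*√6)*(-46))*(-5) = -92*I*√6*(-5) = 460*I*√6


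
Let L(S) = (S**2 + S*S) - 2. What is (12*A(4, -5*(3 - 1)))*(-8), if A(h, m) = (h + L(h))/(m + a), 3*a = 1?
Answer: 9792/29 ≈ 337.66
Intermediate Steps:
L(S) = -2 + 2*S**2 (L(S) = (S**2 + S**2) - 2 = 2*S**2 - 2 = -2 + 2*S**2)
a = 1/3 (a = (1/3)*1 = 1/3 ≈ 0.33333)
A(h, m) = (-2 + h + 2*h**2)/(1/3 + m) (A(h, m) = (h + (-2 + 2*h**2))/(m + 1/3) = (-2 + h + 2*h**2)/(1/3 + m))
(12*A(4, -5*(3 - 1)))*(-8) = (12*(3*(-2 + 4 + 2*4**2)/(1 + 3*(-5*(3 - 1)))))*(-8) = (12*(3*(-2 + 4 + 2*16)/(1 + 3*(-5*2))))*(-8) = (12*(3*(-2 + 4 + 32)/(1 + 3*(-10))))*(-8) = (12*(3*34/(1 - 30)))*(-8) = (12*(3*34/(-29)))*(-8) = (12*(3*(-1/29)*34))*(-8) = (12*(-102/29))*(-8) = -1224/29*(-8) = 9792/29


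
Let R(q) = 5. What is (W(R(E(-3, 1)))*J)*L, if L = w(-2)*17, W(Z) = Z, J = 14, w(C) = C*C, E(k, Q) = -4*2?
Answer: 4760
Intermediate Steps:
E(k, Q) = -8
w(C) = C**2
L = 68 (L = (-2)**2*17 = 4*17 = 68)
(W(R(E(-3, 1)))*J)*L = (5*14)*68 = 70*68 = 4760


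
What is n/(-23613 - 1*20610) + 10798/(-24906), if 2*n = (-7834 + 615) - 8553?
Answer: -15617291/61189891 ≈ -0.25523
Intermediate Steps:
n = -7886 (n = ((-7834 + 615) - 8553)/2 = (-7219 - 8553)/2 = (½)*(-15772) = -7886)
n/(-23613 - 1*20610) + 10798/(-24906) = -7886/(-23613 - 1*20610) + 10798/(-24906) = -7886/(-23613 - 20610) + 10798*(-1/24906) = -7886/(-44223) - 5399/12453 = -7886*(-1/44223) - 5399/12453 = 7886/44223 - 5399/12453 = -15617291/61189891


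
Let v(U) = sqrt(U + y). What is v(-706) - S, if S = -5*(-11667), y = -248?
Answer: -58335 + 3*I*sqrt(106) ≈ -58335.0 + 30.887*I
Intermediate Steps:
v(U) = sqrt(-248 + U) (v(U) = sqrt(U - 248) = sqrt(-248 + U))
S = 58335
v(-706) - S = sqrt(-248 - 706) - 1*58335 = sqrt(-954) - 58335 = 3*I*sqrt(106) - 58335 = -58335 + 3*I*sqrt(106)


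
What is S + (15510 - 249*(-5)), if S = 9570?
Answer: 26325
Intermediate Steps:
S + (15510 - 249*(-5)) = 9570 + (15510 - 249*(-5)) = 9570 + (15510 - 1*(-1245)) = 9570 + (15510 + 1245) = 9570 + 16755 = 26325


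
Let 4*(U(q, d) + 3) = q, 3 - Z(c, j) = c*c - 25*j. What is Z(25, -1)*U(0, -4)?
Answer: 1941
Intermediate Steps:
Z(c, j) = 3 - c² + 25*j (Z(c, j) = 3 - (c*c - 25*j) = 3 - (c² - 25*j) = 3 + (-c² + 25*j) = 3 - c² + 25*j)
U(q, d) = -3 + q/4
Z(25, -1)*U(0, -4) = (3 - 1*25² + 25*(-1))*(-3 + (¼)*0) = (3 - 1*625 - 25)*(-3 + 0) = (3 - 625 - 25)*(-3) = -647*(-3) = 1941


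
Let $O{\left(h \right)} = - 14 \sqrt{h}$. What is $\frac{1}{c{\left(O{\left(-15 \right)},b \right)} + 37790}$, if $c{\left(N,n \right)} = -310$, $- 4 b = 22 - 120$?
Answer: $\frac{1}{37480} \approx 2.6681 \cdot 10^{-5}$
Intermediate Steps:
$b = \frac{49}{2}$ ($b = - \frac{22 - 120}{4} = \left(- \frac{1}{4}\right) \left(-98\right) = \frac{49}{2} \approx 24.5$)
$\frac{1}{c{\left(O{\left(-15 \right)},b \right)} + 37790} = \frac{1}{-310 + 37790} = \frac{1}{37480}$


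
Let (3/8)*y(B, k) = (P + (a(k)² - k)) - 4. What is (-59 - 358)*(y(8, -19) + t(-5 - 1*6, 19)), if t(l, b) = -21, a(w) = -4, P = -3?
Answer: -22379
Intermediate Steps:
y(B, k) = 24 - 8*k/3 (y(B, k) = 8*((-3 + ((-4)² - k)) - 4)/3 = 8*((-3 + (16 - k)) - 4)/3 = 8*((13 - k) - 4)/3 = 8*(9 - k)/3 = 24 - 8*k/3)
(-59 - 358)*(y(8, -19) + t(-5 - 1*6, 19)) = (-59 - 358)*((24 - 8/3*(-19)) - 21) = -417*((24 + 152/3) - 21) = -417*(224/3 - 21) = -417*161/3 = -22379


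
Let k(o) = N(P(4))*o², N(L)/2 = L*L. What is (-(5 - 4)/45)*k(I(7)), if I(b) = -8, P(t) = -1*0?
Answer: 0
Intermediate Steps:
P(t) = 0
N(L) = 2*L² (N(L) = 2*(L*L) = 2*L²)
k(o) = 0 (k(o) = (2*0²)*o² = (2*0)*o² = 0*o² = 0)
(-(5 - 4)/45)*k(I(7)) = (-(5 - 4)/45)*0 = (-1*1*(1/45))*0 = -1*1/45*0 = -1/45*0 = 0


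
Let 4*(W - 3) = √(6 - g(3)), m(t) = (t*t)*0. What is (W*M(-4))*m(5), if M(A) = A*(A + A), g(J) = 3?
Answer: 0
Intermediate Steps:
m(t) = 0 (m(t) = t²*0 = 0)
M(A) = 2*A² (M(A) = A*(2*A) = 2*A²)
W = 3 + √3/4 (W = 3 + √(6 - 1*3)/4 = 3 + √(6 - 3)/4 = 3 + √3/4 ≈ 3.4330)
(W*M(-4))*m(5) = ((3 + √3/4)*(2*(-4)²))*0 = ((3 + √3/4)*(2*16))*0 = ((3 + √3/4)*32)*0 = (96 + 8*√3)*0 = 0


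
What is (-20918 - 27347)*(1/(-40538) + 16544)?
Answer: -32369437285815/40538 ≈ -7.9850e+8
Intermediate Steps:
(-20918 - 27347)*(1/(-40538) + 16544) = -48265*(-1/40538 + 16544) = -48265*670660671/40538 = -32369437285815/40538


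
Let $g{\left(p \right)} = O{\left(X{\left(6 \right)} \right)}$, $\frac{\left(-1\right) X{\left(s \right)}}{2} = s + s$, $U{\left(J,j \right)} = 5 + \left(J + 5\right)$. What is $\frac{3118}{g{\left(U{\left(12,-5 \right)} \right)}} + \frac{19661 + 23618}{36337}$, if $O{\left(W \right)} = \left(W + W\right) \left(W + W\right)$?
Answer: $\frac{106506791}{41860224} \approx 2.5443$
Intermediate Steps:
$U{\left(J,j \right)} = 10 + J$ ($U{\left(J,j \right)} = 5 + \left(5 + J\right) = 10 + J$)
$X{\left(s \right)} = - 4 s$ ($X{\left(s \right)} = - 2 \left(s + s\right) = - 2 \cdot 2 s = - 4 s$)
$O{\left(W \right)} = 4 W^{2}$ ($O{\left(W \right)} = 2 W 2 W = 4 W^{2}$)
$g{\left(p \right)} = 2304$ ($g{\left(p \right)} = 4 \left(\left(-4\right) 6\right)^{2} = 4 \left(-24\right)^{2} = 4 \cdot 576 = 2304$)
$\frac{3118}{g{\left(U{\left(12,-5 \right)} \right)}} + \frac{19661 + 23618}{36337} = \frac{3118}{2304} + \frac{19661 + 23618}{36337} = 3118 \cdot \frac{1}{2304} + 43279 \cdot \frac{1}{36337} = \frac{1559}{1152} + \frac{43279}{36337} = \frac{106506791}{41860224}$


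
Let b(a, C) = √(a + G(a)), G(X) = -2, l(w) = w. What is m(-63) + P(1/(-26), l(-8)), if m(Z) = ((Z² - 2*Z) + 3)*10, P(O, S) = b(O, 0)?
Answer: 40980 + I*√1378/26 ≈ 40980.0 + 1.4277*I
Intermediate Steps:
b(a, C) = √(-2 + a) (b(a, C) = √(a - 2) = √(-2 + a))
P(O, S) = √(-2 + O)
m(Z) = 30 - 20*Z + 10*Z² (m(Z) = (3 + Z² - 2*Z)*10 = 30 - 20*Z + 10*Z²)
m(-63) + P(1/(-26), l(-8)) = (30 - 20*(-63) + 10*(-63)²) + √(-2 + 1/(-26)) = (30 + 1260 + 10*3969) + √(-2 - 1/26) = (30 + 1260 + 39690) + √(-53/26) = 40980 + I*√1378/26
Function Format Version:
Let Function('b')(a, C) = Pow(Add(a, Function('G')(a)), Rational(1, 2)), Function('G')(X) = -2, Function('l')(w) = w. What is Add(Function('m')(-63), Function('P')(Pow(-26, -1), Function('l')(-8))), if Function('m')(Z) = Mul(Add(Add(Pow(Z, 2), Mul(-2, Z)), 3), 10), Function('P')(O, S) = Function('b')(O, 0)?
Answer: Add(40980, Mul(Rational(1, 26), I, Pow(1378, Rational(1, 2)))) ≈ Add(40980., Mul(1.4277, I))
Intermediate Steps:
Function('b')(a, C) = Pow(Add(-2, a), Rational(1, 2)) (Function('b')(a, C) = Pow(Add(a, -2), Rational(1, 2)) = Pow(Add(-2, a), Rational(1, 2)))
Function('P')(O, S) = Pow(Add(-2, O), Rational(1, 2))
Function('m')(Z) = Add(30, Mul(-20, Z), Mul(10, Pow(Z, 2))) (Function('m')(Z) = Mul(Add(3, Pow(Z, 2), Mul(-2, Z)), 10) = Add(30, Mul(-20, Z), Mul(10, Pow(Z, 2))))
Add(Function('m')(-63), Function('P')(Pow(-26, -1), Function('l')(-8))) = Add(Add(30, Mul(-20, -63), Mul(10, Pow(-63, 2))), Pow(Add(-2, Pow(-26, -1)), Rational(1, 2))) = Add(Add(30, 1260, Mul(10, 3969)), Pow(Add(-2, Rational(-1, 26)), Rational(1, 2))) = Add(Add(30, 1260, 39690), Pow(Rational(-53, 26), Rational(1, 2))) = Add(40980, Mul(Rational(1, 26), I, Pow(1378, Rational(1, 2))))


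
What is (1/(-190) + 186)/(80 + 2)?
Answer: 35339/15580 ≈ 2.2682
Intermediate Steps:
(1/(-190) + 186)/(80 + 2) = (-1/190 + 186)/82 = (35339/190)*(1/82) = 35339/15580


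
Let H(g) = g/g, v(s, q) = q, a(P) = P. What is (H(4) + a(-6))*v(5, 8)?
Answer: -40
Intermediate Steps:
H(g) = 1
(H(4) + a(-6))*v(5, 8) = (1 - 6)*8 = -5*8 = -40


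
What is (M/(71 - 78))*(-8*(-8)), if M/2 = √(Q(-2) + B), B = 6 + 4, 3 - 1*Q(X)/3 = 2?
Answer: -128*√13/7 ≈ -65.930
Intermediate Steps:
Q(X) = 3 (Q(X) = 9 - 3*2 = 9 - 6 = 3)
B = 10
M = 2*√13 (M = 2*√(3 + 10) = 2*√13 ≈ 7.2111)
(M/(71 - 78))*(-8*(-8)) = ((2*√13)/(71 - 78))*(-8*(-8)) = ((2*√13)/(-7))*64 = -2*√13/7*64 = -128*√13/7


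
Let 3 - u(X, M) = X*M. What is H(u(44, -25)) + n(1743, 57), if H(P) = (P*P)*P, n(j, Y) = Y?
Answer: 1341919784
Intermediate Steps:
u(X, M) = 3 - M*X (u(X, M) = 3 - X*M = 3 - M*X)
H(P) = P**3 (H(P) = P**2*P = P**3)
H(u(44, -25)) + n(1743, 57) = (3 - 1*(-25)*44)**3 + 57 = (3 + 1100)**3 + 57 = 1103**3 + 57 = 1341919727 + 57 = 1341919784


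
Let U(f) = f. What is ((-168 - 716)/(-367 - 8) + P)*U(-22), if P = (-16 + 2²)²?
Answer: -1207448/375 ≈ -3219.9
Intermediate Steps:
P = 144 (P = (-16 + 4)² = (-12)² = 144)
((-168 - 716)/(-367 - 8) + P)*U(-22) = ((-168 - 716)/(-367 - 8) + 144)*(-22) = (-884/(-375) + 144)*(-22) = (-884*(-1/375) + 144)*(-22) = (884/375 + 144)*(-22) = (54884/375)*(-22) = -1207448/375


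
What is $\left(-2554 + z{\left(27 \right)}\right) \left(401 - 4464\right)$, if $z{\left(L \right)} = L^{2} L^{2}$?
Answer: $-2148867881$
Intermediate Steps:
$z{\left(L \right)} = L^{4}$
$\left(-2554 + z{\left(27 \right)}\right) \left(401 - 4464\right) = \left(-2554 + 27^{4}\right) \left(401 - 4464\right) = \left(-2554 + 531441\right) \left(-4063\right) = 528887 \left(-4063\right) = -2148867881$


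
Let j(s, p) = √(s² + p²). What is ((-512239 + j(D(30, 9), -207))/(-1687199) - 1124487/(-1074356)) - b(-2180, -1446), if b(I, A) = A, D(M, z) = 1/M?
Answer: 2623542885733421/1812652368844 - √38564101/50615970 ≈ 1447.3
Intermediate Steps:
j(s, p) = √(p² + s²)
((-512239 + j(D(30, 9), -207))/(-1687199) - 1124487/(-1074356)) - b(-2180, -1446) = ((-512239 + √((-207)² + (1/30)²))/(-1687199) - 1124487/(-1074356)) - 1*(-1446) = ((-512239 + √(42849 + (1/30)²))*(-1/1687199) - 1124487*(-1/1074356)) + 1446 = ((-512239 + √(42849 + 1/900))*(-1/1687199) + 1124487/1074356) + 1446 = ((-512239 + √(38564101/900))*(-1/1687199) + 1124487/1074356) + 1446 = ((-512239 + √38564101/30)*(-1/1687199) + 1124487/1074356) + 1446 = ((512239/1687199 - √38564101/50615970) + 1124487/1074356) + 1446 = (2447560384997/1812652368844 - √38564101/50615970) + 1446 = 2623542885733421/1812652368844 - √38564101/50615970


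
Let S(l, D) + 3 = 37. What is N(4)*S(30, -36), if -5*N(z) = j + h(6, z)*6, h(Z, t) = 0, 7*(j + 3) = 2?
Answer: 646/35 ≈ 18.457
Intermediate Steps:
j = -19/7 (j = -3 + (⅐)*2 = -3 + 2/7 = -19/7 ≈ -2.7143)
S(l, D) = 34 (S(l, D) = -3 + 37 = 34)
N(z) = 19/35 (N(z) = -(-19/7 + 0*6)/5 = -(-19/7 + 0)/5 = -⅕*(-19/7) = 19/35)
N(4)*S(30, -36) = (19/35)*34 = 646/35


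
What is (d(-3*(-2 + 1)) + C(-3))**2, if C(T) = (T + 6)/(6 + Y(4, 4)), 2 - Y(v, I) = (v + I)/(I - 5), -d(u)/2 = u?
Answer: 8649/256 ≈ 33.785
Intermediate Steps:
d(u) = -2*u
Y(v, I) = 2 - (I + v)/(-5 + I) (Y(v, I) = 2 - (v + I)/(I - 5) = 2 - (I + v)/(-5 + I))
C(T) = 3/8 + T/16 (C(T) = (T + 6)/(6 + (-10 + 4 - 1*4)/(-5 + 4)) = (6 + T)/(6 + (-10 + 4 - 4)/(-1)) = (6 + T)/(6 - 1*(-10)) = (6 + T)/(6 + 10) = (6 + T)/16 = (6 + T)*(1/16) = 3/8 + T/16)
(d(-3*(-2 + 1)) + C(-3))**2 = (-(-6)*(-2 + 1) + (3/8 + (1/16)*(-3)))**2 = (-(-6)*(-1) + (3/8 - 3/16))**2 = (-2*3 + 3/16)**2 = (-6 + 3/16)**2 = (-93/16)**2 = 8649/256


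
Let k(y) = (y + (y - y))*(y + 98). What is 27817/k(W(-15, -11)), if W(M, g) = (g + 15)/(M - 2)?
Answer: -8039113/6648 ≈ -1209.3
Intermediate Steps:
W(M, g) = (15 + g)/(-2 + M)
k(y) = y*(98 + y) (k(y) = (y + 0)*(98 + y) = y*(98 + y))
27817/k(W(-15, -11)) = 27817/((((15 - 11)/(-2 - 15))*(98 + (15 - 11)/(-2 - 15)))) = 27817/(((4/(-17))*(98 + 4/(-17)))) = 27817/(((-1/17*4)*(98 - 1/17*4))) = 27817/((-4*(98 - 4/17)/17)) = 27817/((-4/17*1662/17)) = 27817/(-6648/289) = 27817*(-289/6648) = -8039113/6648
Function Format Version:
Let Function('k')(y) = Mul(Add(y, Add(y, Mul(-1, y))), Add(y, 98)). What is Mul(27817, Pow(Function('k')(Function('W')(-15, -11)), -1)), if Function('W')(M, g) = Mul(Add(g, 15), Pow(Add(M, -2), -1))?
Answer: Rational(-8039113, 6648) ≈ -1209.3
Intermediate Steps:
Function('W')(M, g) = Mul(Pow(Add(-2, M), -1), Add(15, g)) (Function('W')(M, g) = Mul(Add(15, g), Pow(Add(-2, M), -1)) = Mul(Pow(Add(-2, M), -1), Add(15, g)))
Function('k')(y) = Mul(y, Add(98, y)) (Function('k')(y) = Mul(Add(y, 0), Add(98, y)) = Mul(y, Add(98, y)))
Mul(27817, Pow(Function('k')(Function('W')(-15, -11)), -1)) = Mul(27817, Pow(Mul(Mul(Pow(Add(-2, -15), -1), Add(15, -11)), Add(98, Mul(Pow(Add(-2, -15), -1), Add(15, -11)))), -1)) = Mul(27817, Pow(Mul(Mul(Pow(-17, -1), 4), Add(98, Mul(Pow(-17, -1), 4))), -1)) = Mul(27817, Pow(Mul(Mul(Rational(-1, 17), 4), Add(98, Mul(Rational(-1, 17), 4))), -1)) = Mul(27817, Pow(Mul(Rational(-4, 17), Add(98, Rational(-4, 17))), -1)) = Mul(27817, Pow(Mul(Rational(-4, 17), Rational(1662, 17)), -1)) = Mul(27817, Pow(Rational(-6648, 289), -1)) = Mul(27817, Rational(-289, 6648)) = Rational(-8039113, 6648)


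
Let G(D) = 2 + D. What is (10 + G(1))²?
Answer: 169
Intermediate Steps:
(10 + G(1))² = (10 + (2 + 1))² = (10 + 3)² = 13² = 169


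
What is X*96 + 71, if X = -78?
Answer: -7417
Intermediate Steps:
X*96 + 71 = -78*96 + 71 = -7488 + 71 = -7417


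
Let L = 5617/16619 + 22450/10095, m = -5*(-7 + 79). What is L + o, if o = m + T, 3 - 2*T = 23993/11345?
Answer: -135896580667834/380667418545 ≈ -357.00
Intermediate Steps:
T = 5021/11345 (T = 3/2 - 23993/(2*11345) = 3/2 - ½*23993/11345 = 3/2 - 23993/22690 = 5021/11345 ≈ 0.44257)
m = -360 (m = -5*72 = -360)
o = -4079179/11345 (o = -360 + 5021/11345 = -4079179/11345 ≈ -359.56)
L = 85960033/33553761 (L = 5617*(1/16619) + 22450*(1/10095) = 5617/16619 + 4490/2019 = 85960033/33553761 ≈ 2.5619)
L + o = 85960033/33553761 - 4079179/11345 = -135896580667834/380667418545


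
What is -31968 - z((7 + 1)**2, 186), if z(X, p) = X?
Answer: -32032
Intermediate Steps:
-31968 - z((7 + 1)**2, 186) = -31968 - (7 + 1)**2 = -31968 - 1*8**2 = -31968 - 1*64 = -31968 - 64 = -32032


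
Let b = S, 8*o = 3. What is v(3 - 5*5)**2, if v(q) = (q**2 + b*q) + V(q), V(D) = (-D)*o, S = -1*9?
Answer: 7623121/16 ≈ 4.7645e+5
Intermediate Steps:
S = -9
o = 3/8 (o = (1/8)*3 = 3/8 ≈ 0.37500)
V(D) = -3*D/8 (V(D) = -D*(3/8) = -3*D/8)
b = -9
v(q) = q**2 - 75*q/8 (v(q) = (q**2 - 9*q) - 3*q/8 = q**2 - 75*q/8)
v(3 - 5*5)**2 = ((3 - 5*5)*(-75 + 8*(3 - 5*5))/8)**2 = ((3 - 25)*(-75 + 8*(3 - 25))/8)**2 = ((1/8)*(-22)*(-75 + 8*(-22)))**2 = ((1/8)*(-22)*(-75 - 176))**2 = ((1/8)*(-22)*(-251))**2 = (2761/4)**2 = 7623121/16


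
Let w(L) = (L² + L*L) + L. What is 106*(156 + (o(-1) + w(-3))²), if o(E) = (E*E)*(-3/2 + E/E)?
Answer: 77645/2 ≈ 38823.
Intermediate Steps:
o(E) = -E²/2 (o(E) = E²*(-3*½ + 1) = E²*(-3/2 + 1) = E²*(-½) = -E²/2)
w(L) = L + 2*L² (w(L) = (L² + L²) + L = 2*L² + L = L + 2*L²)
106*(156 + (o(-1) + w(-3))²) = 106*(156 + (-½*(-1)² - 3*(1 + 2*(-3)))²) = 106*(156 + (-½*1 - 3*(1 - 6))²) = 106*(156 + (-½ - 3*(-5))²) = 106*(156 + (-½ + 15)²) = 106*(156 + (29/2)²) = 106*(156 + 841/4) = 106*(1465/4) = 77645/2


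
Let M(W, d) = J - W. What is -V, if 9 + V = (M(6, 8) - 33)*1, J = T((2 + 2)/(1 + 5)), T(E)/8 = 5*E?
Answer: 64/3 ≈ 21.333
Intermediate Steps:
T(E) = 40*E (T(E) = 8*(5*E) = 40*E)
J = 80/3 (J = 40*((2 + 2)/(1 + 5)) = 40*(4/6) = 40*(4*(⅙)) = 40*(⅔) = 80/3 ≈ 26.667)
M(W, d) = 80/3 - W
V = -64/3 (V = -9 + ((80/3 - 1*6) - 33)*1 = -9 + ((80/3 - 6) - 33)*1 = -9 + (62/3 - 33)*1 = -9 - 37/3*1 = -9 - 37/3 = -64/3 ≈ -21.333)
-V = -1*(-64/3) = 64/3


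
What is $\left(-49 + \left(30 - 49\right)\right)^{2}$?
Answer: $4624$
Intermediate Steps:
$\left(-49 + \left(30 - 49\right)\right)^{2} = \left(-49 - 19\right)^{2} = \left(-68\right)^{2} = 4624$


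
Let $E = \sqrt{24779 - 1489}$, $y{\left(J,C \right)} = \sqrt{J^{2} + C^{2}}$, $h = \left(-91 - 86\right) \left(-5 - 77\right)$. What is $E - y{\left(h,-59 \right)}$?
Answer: $\sqrt{23290} - 59 \sqrt{60517} \approx -14362.0$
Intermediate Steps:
$h = 14514$ ($h = \left(-177\right) \left(-82\right) = 14514$)
$y{\left(J,C \right)} = \sqrt{C^{2} + J^{2}}$
$E = \sqrt{23290} \approx 152.61$
$E - y{\left(h,-59 \right)} = \sqrt{23290} - \sqrt{\left(-59\right)^{2} + 14514^{2}} = \sqrt{23290} - \sqrt{3481 + 210656196} = \sqrt{23290} - \sqrt{210659677} = \sqrt{23290} - 59 \sqrt{60517}$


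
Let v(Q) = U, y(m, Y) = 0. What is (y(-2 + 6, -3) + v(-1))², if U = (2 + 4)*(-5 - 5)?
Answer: 3600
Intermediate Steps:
U = -60 (U = 6*(-10) = -60)
v(Q) = -60
(y(-2 + 6, -3) + v(-1))² = (0 - 60)² = (-60)² = 3600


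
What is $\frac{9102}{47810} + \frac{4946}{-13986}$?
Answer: $- \frac{556978}{3411585} \approx -0.16326$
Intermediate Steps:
$\frac{9102}{47810} + \frac{4946}{-13986} = 9102 \cdot \frac{1}{47810} + 4946 \left(- \frac{1}{13986}\right) = \frac{4551}{23905} - \frac{2473}{6993} = - \frac{556978}{3411585}$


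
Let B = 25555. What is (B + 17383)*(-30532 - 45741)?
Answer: -3275010074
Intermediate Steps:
(B + 17383)*(-30532 - 45741) = (25555 + 17383)*(-30532 - 45741) = 42938*(-76273) = -3275010074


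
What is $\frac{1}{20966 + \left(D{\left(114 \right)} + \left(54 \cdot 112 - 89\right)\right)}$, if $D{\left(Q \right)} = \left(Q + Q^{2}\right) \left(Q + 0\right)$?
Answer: $\frac{1}{1521465} \approx 6.5726 \cdot 10^{-7}$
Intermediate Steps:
$D{\left(Q \right)} = Q \left(Q + Q^{2}\right)$ ($D{\left(Q \right)} = \left(Q + Q^{2}\right) Q = Q \left(Q + Q^{2}\right)$)
$\frac{1}{20966 + \left(D{\left(114 \right)} + \left(54 \cdot 112 - 89\right)\right)} = \frac{1}{20966 + \left(114^{2} \left(1 + 114\right) + \left(54 \cdot 112 - 89\right)\right)} = \frac{1}{20966 + \left(12996 \cdot 115 + \left(6048 - 89\right)\right)} = \frac{1}{20966 + \left(1494540 + 5959\right)} = \frac{1}{20966 + 1500499} = \frac{1}{1521465}$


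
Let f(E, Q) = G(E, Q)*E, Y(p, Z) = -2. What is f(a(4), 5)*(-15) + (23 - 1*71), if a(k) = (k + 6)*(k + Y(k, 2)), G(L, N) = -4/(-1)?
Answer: -1248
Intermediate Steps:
G(L, N) = 4 (G(L, N) = -4*(-1) = 4)
a(k) = (-2 + k)*(6 + k) (a(k) = (k + 6)*(k - 2) = (6 + k)*(-2 + k) = (-2 + k)*(6 + k))
f(E, Q) = 4*E
f(a(4), 5)*(-15) + (23 - 1*71) = (4*(-12 + 4² + 4*4))*(-15) + (23 - 1*71) = (4*(-12 + 16 + 16))*(-15) + (23 - 71) = (4*20)*(-15) - 48 = 80*(-15) - 48 = -1200 - 48 = -1248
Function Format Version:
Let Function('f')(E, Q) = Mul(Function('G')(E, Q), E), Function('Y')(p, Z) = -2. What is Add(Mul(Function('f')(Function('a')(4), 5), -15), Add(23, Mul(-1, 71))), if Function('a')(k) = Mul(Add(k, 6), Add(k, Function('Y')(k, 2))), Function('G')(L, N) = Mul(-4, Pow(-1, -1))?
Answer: -1248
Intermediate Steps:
Function('G')(L, N) = 4 (Function('G')(L, N) = Mul(-4, -1) = 4)
Function('a')(k) = Mul(Add(-2, k), Add(6, k)) (Function('a')(k) = Mul(Add(k, 6), Add(k, -2)) = Mul(Add(6, k), Add(-2, k)) = Mul(Add(-2, k), Add(6, k)))
Function('f')(E, Q) = Mul(4, E)
Add(Mul(Function('f')(Function('a')(4), 5), -15), Add(23, Mul(-1, 71))) = Add(Mul(Mul(4, Add(-12, Pow(4, 2), Mul(4, 4))), -15), Add(23, Mul(-1, 71))) = Add(Mul(Mul(4, Add(-12, 16, 16)), -15), Add(23, -71)) = Add(Mul(Mul(4, 20), -15), -48) = Add(Mul(80, -15), -48) = Add(-1200, -48) = -1248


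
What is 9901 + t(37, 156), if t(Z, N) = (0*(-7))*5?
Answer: 9901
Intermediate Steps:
t(Z, N) = 0 (t(Z, N) = 0*5 = 0)
9901 + t(37, 156) = 9901 + 0 = 9901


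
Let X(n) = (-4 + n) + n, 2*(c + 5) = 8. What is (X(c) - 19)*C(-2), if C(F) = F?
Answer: 50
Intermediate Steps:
c = -1 (c = -5 + (½)*8 = -5 + 4 = -1)
X(n) = -4 + 2*n
(X(c) - 19)*C(-2) = ((-4 + 2*(-1)) - 19)*(-2) = ((-4 - 2) - 19)*(-2) = (-6 - 19)*(-2) = -25*(-2) = 50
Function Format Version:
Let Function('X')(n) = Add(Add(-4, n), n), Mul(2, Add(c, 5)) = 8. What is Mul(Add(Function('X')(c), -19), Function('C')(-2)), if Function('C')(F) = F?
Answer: 50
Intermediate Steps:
c = -1 (c = Add(-5, Mul(Rational(1, 2), 8)) = Add(-5, 4) = -1)
Function('X')(n) = Add(-4, Mul(2, n))
Mul(Add(Function('X')(c), -19), Function('C')(-2)) = Mul(Add(Add(-4, Mul(2, -1)), -19), -2) = Mul(Add(Add(-4, -2), -19), -2) = Mul(Add(-6, -19), -2) = Mul(-25, -2) = 50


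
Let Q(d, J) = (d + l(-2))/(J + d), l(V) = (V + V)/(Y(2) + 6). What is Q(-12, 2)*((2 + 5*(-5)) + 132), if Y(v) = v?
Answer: 545/4 ≈ 136.25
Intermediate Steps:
l(V) = V/4 (l(V) = (V + V)/(2 + 6) = (2*V)/8 = (2*V)*(⅛) = V/4)
Q(d, J) = (-½ + d)/(J + d) (Q(d, J) = (d + (¼)*(-2))/(J + d) = (d - ½)/(J + d) = (-½ + d)/(J + d))
Q(-12, 2)*((2 + 5*(-5)) + 132) = ((-½ - 12)/(2 - 12))*((2 + 5*(-5)) + 132) = (-25/2/(-10))*((2 - 25) + 132) = (-⅒*(-25/2))*(-23 + 132) = (5/4)*109 = 545/4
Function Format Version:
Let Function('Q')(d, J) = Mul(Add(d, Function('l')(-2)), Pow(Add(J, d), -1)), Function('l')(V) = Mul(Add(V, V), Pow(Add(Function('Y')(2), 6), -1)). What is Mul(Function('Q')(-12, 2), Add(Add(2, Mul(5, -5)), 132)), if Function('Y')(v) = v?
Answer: Rational(545, 4) ≈ 136.25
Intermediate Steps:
Function('l')(V) = Mul(Rational(1, 4), V) (Function('l')(V) = Mul(Add(V, V), Pow(Add(2, 6), -1)) = Mul(Mul(2, V), Pow(8, -1)) = Mul(Mul(2, V), Rational(1, 8)) = Mul(Rational(1, 4), V))
Function('Q')(d, J) = Mul(Pow(Add(J, d), -1), Add(Rational(-1, 2), d)) (Function('Q')(d, J) = Mul(Add(d, Mul(Rational(1, 4), -2)), Pow(Add(J, d), -1)) = Mul(Add(d, Rational(-1, 2)), Pow(Add(J, d), -1)) = Mul(Add(Rational(-1, 2), d), Pow(Add(J, d), -1)) = Mul(Pow(Add(J, d), -1), Add(Rational(-1, 2), d)))
Mul(Function('Q')(-12, 2), Add(Add(2, Mul(5, -5)), 132)) = Mul(Mul(Pow(Add(2, -12), -1), Add(Rational(-1, 2), -12)), Add(Add(2, Mul(5, -5)), 132)) = Mul(Mul(Pow(-10, -1), Rational(-25, 2)), Add(Add(2, -25), 132)) = Mul(Mul(Rational(-1, 10), Rational(-25, 2)), Add(-23, 132)) = Mul(Rational(5, 4), 109) = Rational(545, 4)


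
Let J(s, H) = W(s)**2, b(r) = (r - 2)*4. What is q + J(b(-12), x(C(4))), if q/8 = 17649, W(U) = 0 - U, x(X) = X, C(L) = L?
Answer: 144328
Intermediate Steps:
W(U) = -U
q = 141192 (q = 8*17649 = 141192)
b(r) = -8 + 4*r (b(r) = (-2 + r)*4 = -8 + 4*r)
J(s, H) = s**2 (J(s, H) = (-s)**2 = s**2)
q + J(b(-12), x(C(4))) = 141192 + (-8 + 4*(-12))**2 = 141192 + (-8 - 48)**2 = 141192 + (-56)**2 = 141192 + 3136 = 144328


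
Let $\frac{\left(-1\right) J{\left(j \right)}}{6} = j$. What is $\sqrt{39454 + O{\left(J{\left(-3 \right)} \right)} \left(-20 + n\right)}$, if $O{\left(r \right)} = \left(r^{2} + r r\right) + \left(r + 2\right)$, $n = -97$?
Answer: $i \sqrt{38702} \approx 196.73 i$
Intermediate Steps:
$J{\left(j \right)} = - 6 j$
$O{\left(r \right)} = 2 + r + 2 r^{2}$ ($O{\left(r \right)} = \left(r^{2} + r^{2}\right) + \left(2 + r\right) = 2 r^{2} + \left(2 + r\right) = 2 + r + 2 r^{2}$)
$\sqrt{39454 + O{\left(J{\left(-3 \right)} \right)} \left(-20 + n\right)} = \sqrt{39454 + \left(2 - -18 + 2 \left(\left(-6\right) \left(-3\right)\right)^{2}\right) \left(-20 - 97\right)} = \sqrt{39454 + \left(2 + 18 + 2 \cdot 18^{2}\right) \left(-117\right)} = \sqrt{39454 + \left(2 + 18 + 2 \cdot 324\right) \left(-117\right)} = \sqrt{39454 + \left(2 + 18 + 648\right) \left(-117\right)} = \sqrt{39454 + 668 \left(-117\right)} = \sqrt{39454 - 78156} = \sqrt{-38702} = i \sqrt{38702}$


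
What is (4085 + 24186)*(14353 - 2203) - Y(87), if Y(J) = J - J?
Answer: 343492650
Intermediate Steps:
Y(J) = 0
(4085 + 24186)*(14353 - 2203) - Y(87) = (4085 + 24186)*(14353 - 2203) - 1*0 = 28271*12150 + 0 = 343492650 + 0 = 343492650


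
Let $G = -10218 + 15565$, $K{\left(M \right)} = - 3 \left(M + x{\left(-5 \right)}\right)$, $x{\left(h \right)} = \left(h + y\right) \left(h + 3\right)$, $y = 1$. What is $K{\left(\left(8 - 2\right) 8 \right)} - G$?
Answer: $-5515$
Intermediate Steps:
$x{\left(h \right)} = \left(1 + h\right) \left(3 + h\right)$ ($x{\left(h \right)} = \left(h + 1\right) \left(h + 3\right) = \left(1 + h\right) \left(3 + h\right)$)
$K{\left(M \right)} = -24 - 3 M$ ($K{\left(M \right)} = - 3 \left(M + \left(3 + \left(-5\right)^{2} + 4 \left(-5\right)\right)\right) = - 3 \left(M + \left(3 + 25 - 20\right)\right) = - 3 \left(M + 8\right) = - 3 \left(8 + M\right) = -24 - 3 M$)
$G = 5347$
$K{\left(\left(8 - 2\right) 8 \right)} - G = \left(-24 - 3 \left(8 - 2\right) 8\right) - 5347 = \left(-24 - 3 \cdot 6 \cdot 8\right) - 5347 = \left(-24 - 144\right) - 5347 = -168 - 5347 = -5515$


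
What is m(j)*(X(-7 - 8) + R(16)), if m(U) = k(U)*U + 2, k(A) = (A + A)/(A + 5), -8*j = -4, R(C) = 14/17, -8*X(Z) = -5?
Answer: 4531/1496 ≈ 3.0287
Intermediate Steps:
X(Z) = 5/8 (X(Z) = -⅛*(-5) = 5/8)
R(C) = 14/17 (R(C) = 14*(1/17) = 14/17)
j = ½ (j = -⅛*(-4) = ½ ≈ 0.50000)
k(A) = 2*A/(5 + A) (k(A) = (2*A)/(5 + A) = 2*A/(5 + A))
m(U) = 2 + 2*U²/(5 + U) (m(U) = (2*U/(5 + U))*U + 2 = 2*U²/(5 + U) + 2 = 2 + 2*U²/(5 + U))
m(j)*(X(-7 - 8) + R(16)) = (2*(5 + ½ + (½)²)/(5 + ½))*(5/8 + 14/17) = (2*(5 + ½ + ¼)/(11/2))*(197/136) = (2*(2/11)*(23/4))*(197/136) = (23/11)*(197/136) = 4531/1496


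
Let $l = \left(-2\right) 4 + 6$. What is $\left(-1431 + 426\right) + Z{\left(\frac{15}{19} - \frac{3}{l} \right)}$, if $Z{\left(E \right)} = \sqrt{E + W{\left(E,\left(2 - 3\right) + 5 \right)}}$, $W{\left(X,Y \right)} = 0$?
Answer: $-1005 + \frac{\sqrt{3306}}{38} \approx -1003.5$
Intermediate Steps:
$l = -2$ ($l = -8 + 6 = -2$)
$Z{\left(E \right)} = \sqrt{E}$ ($Z{\left(E \right)} = \sqrt{E + 0} = \sqrt{E}$)
$\left(-1431 + 426\right) + Z{\left(\frac{15}{19} - \frac{3}{l} \right)} = \left(-1431 + 426\right) + \sqrt{\frac{15}{19} - \frac{3}{-2}} = -1005 + \sqrt{15 \cdot \frac{1}{19} - - \frac{3}{2}} = -1005 + \sqrt{\frac{15}{19} + \frac{3}{2}} = -1005 + \sqrt{\frac{87}{38}} = -1005 + \frac{\sqrt{3306}}{38}$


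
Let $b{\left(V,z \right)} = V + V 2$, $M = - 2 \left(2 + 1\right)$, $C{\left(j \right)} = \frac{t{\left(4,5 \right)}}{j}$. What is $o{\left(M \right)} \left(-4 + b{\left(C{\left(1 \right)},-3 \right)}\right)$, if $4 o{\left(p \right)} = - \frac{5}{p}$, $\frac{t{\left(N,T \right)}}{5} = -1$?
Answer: $- \frac{95}{24} \approx -3.9583$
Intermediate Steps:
$t{\left(N,T \right)} = -5$ ($t{\left(N,T \right)} = 5 \left(-1\right) = -5$)
$C{\left(j \right)} = - \frac{5}{j}$
$M = -6$ ($M = \left(-2\right) 3 = -6$)
$o{\left(p \right)} = - \frac{5}{4 p}$ ($o{\left(p \right)} = \frac{\left(-5\right) \frac{1}{p}}{4} = - \frac{5}{4 p}$)
$b{\left(V,z \right)} = 3 V$ ($b{\left(V,z \right)} = V + 2 V = 3 V$)
$o{\left(M \right)} \left(-4 + b{\left(C{\left(1 \right)},-3 \right)}\right) = - \frac{5}{4 \left(-6\right)} \left(-4 + 3 \left(- \frac{5}{1}\right)\right) = \left(- \frac{5}{4}\right) \left(- \frac{1}{6}\right) \left(-4 + 3 \left(\left(-5\right) 1\right)\right) = \frac{5 \left(-4 + 3 \left(-5\right)\right)}{24} = \frac{5 \left(-4 - 15\right)}{24} = \frac{5}{24} \left(-19\right) = - \frac{95}{24}$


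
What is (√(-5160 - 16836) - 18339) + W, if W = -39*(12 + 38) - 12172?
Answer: -32461 + 6*I*√611 ≈ -32461.0 + 148.31*I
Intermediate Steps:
W = -14122 (W = -39*50 - 12172 = -1950 - 12172 = -14122)
(√(-5160 - 16836) - 18339) + W = (√(-5160 - 16836) - 18339) - 14122 = (√(-21996) - 18339) - 14122 = (6*I*√611 - 18339) - 14122 = (-18339 + 6*I*√611) - 14122 = -32461 + 6*I*√611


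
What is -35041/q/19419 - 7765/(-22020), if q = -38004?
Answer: 23880579529/67711470273 ≈ 0.35268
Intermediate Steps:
-35041/q/19419 - 7765/(-22020) = -35041/(-38004)/19419 - 7765/(-22020) = -35041*(-1/38004)*(1/19419) - 7765*(-1/22020) = (35041/38004)*(1/19419) + 1553/4404 = 35041/737999676 + 1553/4404 = 23880579529/67711470273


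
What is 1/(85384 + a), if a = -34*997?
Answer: 1/51486 ≈ 1.9423e-5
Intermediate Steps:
a = -33898
1/(85384 + a) = 1/(85384 - 33898) = 1/51486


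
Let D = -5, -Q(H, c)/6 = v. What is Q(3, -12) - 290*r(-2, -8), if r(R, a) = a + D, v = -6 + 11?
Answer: 3740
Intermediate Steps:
v = 5
Q(H, c) = -30 (Q(H, c) = -6*5 = -30)
r(R, a) = -5 + a (r(R, a) = a - 5 = -5 + a)
Q(3, -12) - 290*r(-2, -8) = -30 - 290*(-5 - 8) = -30 - 290*(-13) = -30 + 3770 = 3740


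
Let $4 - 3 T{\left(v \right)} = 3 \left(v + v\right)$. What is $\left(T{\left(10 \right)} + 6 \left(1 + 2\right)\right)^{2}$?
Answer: $\frac{4}{9} \approx 0.44444$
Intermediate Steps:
$T{\left(v \right)} = \frac{4}{3} - 2 v$ ($T{\left(v \right)} = \frac{4}{3} - \frac{3 \left(v + v\right)}{3} = \frac{4}{3} - \frac{3 \cdot 2 v}{3} = \frac{4}{3} - \frac{6 v}{3} = \frac{4}{3} - 2 v$)
$\left(T{\left(10 \right)} + 6 \left(1 + 2\right)\right)^{2} = \left(\left(\frac{4}{3} - 20\right) + 6 \left(1 + 2\right)\right)^{2} = \left(\left(\frac{4}{3} - 20\right) + 6 \cdot 3\right)^{2} = \left(- \frac{56}{3} + 18\right)^{2} = \left(- \frac{2}{3}\right)^{2} = \frac{4}{9}$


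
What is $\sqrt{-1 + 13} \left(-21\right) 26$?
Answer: $- 1092 \sqrt{3} \approx -1891.4$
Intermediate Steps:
$\sqrt{-1 + 13} \left(-21\right) 26 = \sqrt{12} \left(-21\right) 26 = 2 \sqrt{3} \left(-21\right) 26 = - 42 \sqrt{3} \cdot 26 = - 1092 \sqrt{3}$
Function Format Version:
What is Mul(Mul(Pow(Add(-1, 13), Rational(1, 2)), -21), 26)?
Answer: Mul(-1092, Pow(3, Rational(1, 2))) ≈ -1891.4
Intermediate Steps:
Mul(Mul(Pow(Add(-1, 13), Rational(1, 2)), -21), 26) = Mul(Mul(Pow(12, Rational(1, 2)), -21), 26) = Mul(Mul(Mul(2, Pow(3, Rational(1, 2))), -21), 26) = Mul(Mul(-42, Pow(3, Rational(1, 2))), 26) = Mul(-1092, Pow(3, Rational(1, 2)))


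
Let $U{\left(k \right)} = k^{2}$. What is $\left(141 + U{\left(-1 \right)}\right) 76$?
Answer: $10792$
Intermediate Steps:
$\left(141 + U{\left(-1 \right)}\right) 76 = \left(141 + \left(-1\right)^{2}\right) 76 = \left(141 + 1\right) 76 = 142 \cdot 76 = 10792$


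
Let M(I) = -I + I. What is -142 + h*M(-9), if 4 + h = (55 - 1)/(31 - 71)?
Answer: -142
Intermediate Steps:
M(I) = 0
h = -107/20 (h = -4 + (55 - 1)/(31 - 71) = -4 + 54/(-40) = -4 + 54*(-1/40) = -4 - 27/20 = -107/20 ≈ -5.3500)
-142 + h*M(-9) = -142 - 107/20*0 = -142 + 0 = -142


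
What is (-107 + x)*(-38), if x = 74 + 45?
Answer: -456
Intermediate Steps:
x = 119
(-107 + x)*(-38) = (-107 + 119)*(-38) = 12*(-38) = -456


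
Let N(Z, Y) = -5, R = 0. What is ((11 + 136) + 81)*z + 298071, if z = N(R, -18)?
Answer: 296931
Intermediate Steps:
z = -5
((11 + 136) + 81)*z + 298071 = ((11 + 136) + 81)*(-5) + 298071 = (147 + 81)*(-5) + 298071 = 228*(-5) + 298071 = -1140 + 298071 = 296931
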